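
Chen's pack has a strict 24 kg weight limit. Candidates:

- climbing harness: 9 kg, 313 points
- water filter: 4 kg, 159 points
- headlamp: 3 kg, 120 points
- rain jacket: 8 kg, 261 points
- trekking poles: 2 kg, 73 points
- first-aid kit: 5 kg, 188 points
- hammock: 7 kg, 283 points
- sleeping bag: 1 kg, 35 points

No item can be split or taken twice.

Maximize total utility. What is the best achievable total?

910

Taking the top-ratio items first gives water filter + headlamp + trekking poles + first-aid kit + hammock + sleeping bag for 858 (22 kg).
Dropping trekking poles and first-aid kit frees 7 kg; slotting in climbing harness (9 kg) lifts the total to 910 at 24 kg.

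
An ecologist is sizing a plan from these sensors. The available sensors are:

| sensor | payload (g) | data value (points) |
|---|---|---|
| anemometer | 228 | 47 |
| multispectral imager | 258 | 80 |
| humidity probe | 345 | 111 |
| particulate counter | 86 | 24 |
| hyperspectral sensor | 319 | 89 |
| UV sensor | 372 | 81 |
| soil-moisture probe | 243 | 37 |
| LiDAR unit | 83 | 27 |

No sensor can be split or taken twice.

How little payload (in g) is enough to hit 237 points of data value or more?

772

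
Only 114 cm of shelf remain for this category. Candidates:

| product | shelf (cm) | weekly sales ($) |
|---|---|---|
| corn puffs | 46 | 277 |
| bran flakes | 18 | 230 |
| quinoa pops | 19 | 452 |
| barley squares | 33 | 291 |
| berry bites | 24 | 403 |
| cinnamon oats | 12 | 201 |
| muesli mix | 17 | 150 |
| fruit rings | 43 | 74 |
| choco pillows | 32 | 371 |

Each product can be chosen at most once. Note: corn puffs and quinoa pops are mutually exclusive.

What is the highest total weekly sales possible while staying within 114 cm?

1657

Best packing: bran flakes + quinoa pops + berry bites + cinnamon oats + choco pillows — 105 cm, 1657 total.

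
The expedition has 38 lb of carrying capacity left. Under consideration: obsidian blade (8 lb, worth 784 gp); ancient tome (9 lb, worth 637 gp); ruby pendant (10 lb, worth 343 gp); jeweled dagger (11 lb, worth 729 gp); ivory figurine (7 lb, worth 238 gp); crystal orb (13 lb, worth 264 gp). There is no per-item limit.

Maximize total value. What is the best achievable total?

The ratio ordering already packs tightly: 4×obsidian blade, 32 lb, 3136.

3136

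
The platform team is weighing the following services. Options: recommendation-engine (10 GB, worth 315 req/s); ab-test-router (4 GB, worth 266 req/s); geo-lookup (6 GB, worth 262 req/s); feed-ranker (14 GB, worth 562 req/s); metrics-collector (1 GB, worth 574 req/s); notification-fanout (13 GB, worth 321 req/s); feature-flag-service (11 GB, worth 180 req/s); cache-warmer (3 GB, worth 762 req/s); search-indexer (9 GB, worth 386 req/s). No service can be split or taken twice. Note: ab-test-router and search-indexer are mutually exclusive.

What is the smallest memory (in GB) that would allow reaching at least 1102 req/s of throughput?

Minimise GB subject to total throughput ≥ 1102.
metrics-collector + cache-warmer: 1336 throughput at 4 GB.
No combination under 4 GB hits 1102.

4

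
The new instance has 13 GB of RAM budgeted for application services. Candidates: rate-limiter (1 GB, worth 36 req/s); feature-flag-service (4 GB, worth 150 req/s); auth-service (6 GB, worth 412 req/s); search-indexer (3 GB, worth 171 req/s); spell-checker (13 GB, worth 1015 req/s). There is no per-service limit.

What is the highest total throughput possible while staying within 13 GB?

The ratio ordering already packs tightly: spell-checker, 13 GB, 1015.
That's the maximum — no swap from here does better than 1015.

1015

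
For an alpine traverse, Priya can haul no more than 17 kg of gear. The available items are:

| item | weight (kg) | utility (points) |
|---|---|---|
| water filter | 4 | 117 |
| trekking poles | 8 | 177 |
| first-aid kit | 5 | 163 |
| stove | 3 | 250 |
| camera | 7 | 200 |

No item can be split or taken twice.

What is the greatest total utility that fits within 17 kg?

613

The ratio heuristic lands on water filter + first-aid kit + stove (530) but leaves 5 kg idle.
Replace water filter with camera: the trade gains 83 net, giving 613 at 15 kg.
The closest alternative, trekking poles + first-aid kit + stove, reaches only 590.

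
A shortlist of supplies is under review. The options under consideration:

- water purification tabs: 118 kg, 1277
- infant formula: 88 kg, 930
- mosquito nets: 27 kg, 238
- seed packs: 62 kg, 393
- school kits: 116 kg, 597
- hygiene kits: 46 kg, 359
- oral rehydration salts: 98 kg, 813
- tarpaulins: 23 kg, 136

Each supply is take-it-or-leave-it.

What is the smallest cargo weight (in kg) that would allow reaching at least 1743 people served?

186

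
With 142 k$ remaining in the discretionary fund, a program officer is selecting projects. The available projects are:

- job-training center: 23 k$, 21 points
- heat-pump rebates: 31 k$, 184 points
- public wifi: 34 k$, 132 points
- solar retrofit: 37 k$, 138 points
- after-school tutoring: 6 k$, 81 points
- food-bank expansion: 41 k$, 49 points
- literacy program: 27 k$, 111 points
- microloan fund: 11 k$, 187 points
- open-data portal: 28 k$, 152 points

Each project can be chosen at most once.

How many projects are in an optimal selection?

Optimal total is 853.
For example heat-pump rebates + solar retrofit + after-school tutoring + literacy program + microloan fund + open-data portal achieves it, using 140 k$.
Every optimal selection uses 6 projects.

6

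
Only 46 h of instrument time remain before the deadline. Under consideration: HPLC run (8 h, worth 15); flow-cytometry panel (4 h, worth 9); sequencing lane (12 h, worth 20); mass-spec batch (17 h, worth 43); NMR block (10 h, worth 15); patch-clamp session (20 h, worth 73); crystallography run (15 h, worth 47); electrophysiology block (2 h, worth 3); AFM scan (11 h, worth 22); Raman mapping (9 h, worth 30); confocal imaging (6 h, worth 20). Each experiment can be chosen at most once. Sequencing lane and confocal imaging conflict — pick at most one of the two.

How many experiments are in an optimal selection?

The maximum expected citations within 46 h is 153.
patch-clamp session + crystallography run + electrophysiology block + Raman mapping hits 153 at 46 h.
Any selection reaching 153 contains exactly 4 experiments.

4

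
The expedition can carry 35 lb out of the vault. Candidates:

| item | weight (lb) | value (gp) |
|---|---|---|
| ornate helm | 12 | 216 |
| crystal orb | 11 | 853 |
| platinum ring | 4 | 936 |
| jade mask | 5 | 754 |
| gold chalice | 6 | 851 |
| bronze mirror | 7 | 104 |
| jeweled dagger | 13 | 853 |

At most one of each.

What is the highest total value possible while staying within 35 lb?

3498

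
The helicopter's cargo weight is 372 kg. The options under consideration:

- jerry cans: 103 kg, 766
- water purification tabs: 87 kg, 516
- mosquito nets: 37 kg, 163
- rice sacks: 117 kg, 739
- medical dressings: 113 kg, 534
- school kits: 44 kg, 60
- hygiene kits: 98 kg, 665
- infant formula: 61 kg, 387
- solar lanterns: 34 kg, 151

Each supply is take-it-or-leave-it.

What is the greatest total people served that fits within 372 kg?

2408

Ranking by ratio (people served/kg): jerry cans 7.44, hygiene kits 6.79, infant formula 6.34, rice sacks 6.32.
Taking the top-ratio supplies first gives jerry cans + water purification tabs + hygiene kits + infant formula for 2334 (349 kg).
Replace hygiene kits with rice sacks: the trade gains 74 net, giving 2408 at 368 kg.
An exhaustive check of the 512 subsets confirms 2408.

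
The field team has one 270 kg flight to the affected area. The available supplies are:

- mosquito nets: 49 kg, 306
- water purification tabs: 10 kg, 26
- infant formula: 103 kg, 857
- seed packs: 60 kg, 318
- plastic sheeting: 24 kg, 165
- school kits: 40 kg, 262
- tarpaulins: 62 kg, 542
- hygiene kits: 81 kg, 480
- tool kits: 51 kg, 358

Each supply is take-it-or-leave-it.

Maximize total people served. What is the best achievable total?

Ranking by ratio (people served/kg): tarpaulins 8.74, infant formula 8.32, tool kits 7.02.
A density-first pass picks water purification tabs + infant formula + plastic sheeting + tarpaulins + tool kits — 1948 at 250 kg.
Replace water purification tabs and plastic sheeting with mosquito nets: the trade gains 115 net, giving 2063 at 265 kg.

2063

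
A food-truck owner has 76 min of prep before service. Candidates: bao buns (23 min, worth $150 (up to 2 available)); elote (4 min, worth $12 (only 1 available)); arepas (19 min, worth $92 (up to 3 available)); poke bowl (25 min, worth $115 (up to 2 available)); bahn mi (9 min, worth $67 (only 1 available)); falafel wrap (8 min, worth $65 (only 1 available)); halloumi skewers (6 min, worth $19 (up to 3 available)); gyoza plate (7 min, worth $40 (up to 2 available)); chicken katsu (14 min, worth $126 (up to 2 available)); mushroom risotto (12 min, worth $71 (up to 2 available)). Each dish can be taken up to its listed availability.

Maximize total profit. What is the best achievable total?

574

Bao buns + bahn mi + falafel wrap + gyoza plate + 2×chicken katsu uses 75 of the 76 min and totals 574.
No other feasible combination exceeds 574.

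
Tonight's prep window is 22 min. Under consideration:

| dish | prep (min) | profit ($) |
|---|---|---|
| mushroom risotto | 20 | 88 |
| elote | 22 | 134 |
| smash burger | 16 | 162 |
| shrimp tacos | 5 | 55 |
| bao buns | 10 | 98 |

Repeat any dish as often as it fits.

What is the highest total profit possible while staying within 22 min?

220

By profit per min: shrimp tacos 11.00, smash burger 10.12, bao buns 9.80 lead.
Best packing: 4×shrimp tacos — 20 min, 220 total.
Every other selection either busts 22 min or fails to beat 220.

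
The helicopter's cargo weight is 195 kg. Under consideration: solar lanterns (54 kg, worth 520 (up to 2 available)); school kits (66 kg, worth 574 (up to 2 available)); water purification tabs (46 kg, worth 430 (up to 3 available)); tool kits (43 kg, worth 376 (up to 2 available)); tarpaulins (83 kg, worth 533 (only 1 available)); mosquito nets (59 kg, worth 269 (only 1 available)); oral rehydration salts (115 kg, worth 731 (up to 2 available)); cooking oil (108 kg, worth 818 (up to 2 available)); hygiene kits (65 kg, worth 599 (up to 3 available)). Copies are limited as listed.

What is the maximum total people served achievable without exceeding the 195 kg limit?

Filling by ratio: 2×solar lanterns + water purification tabs for 1470, with 41 kg left unused.
The 54 kg tied up in solar lanterns is better spent on 2×water purification tabs — total rises to 1810 (192 kg).
Every other selection either busts 195 kg or exceeds an availability limit or fails to beat 1810.

1810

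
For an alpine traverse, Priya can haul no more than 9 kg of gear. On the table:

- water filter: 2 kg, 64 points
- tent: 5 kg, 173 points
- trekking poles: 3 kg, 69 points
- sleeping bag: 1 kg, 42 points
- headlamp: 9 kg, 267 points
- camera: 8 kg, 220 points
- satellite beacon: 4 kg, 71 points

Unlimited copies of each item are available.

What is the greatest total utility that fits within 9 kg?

378

Density check — sleeping bag 42.00, tent 34.60, water filter 32.00 are the best per kg.
9×sleeping bag uses 9 of the 9 kg and totals 378.
Nothing else within 9 kg beats 378.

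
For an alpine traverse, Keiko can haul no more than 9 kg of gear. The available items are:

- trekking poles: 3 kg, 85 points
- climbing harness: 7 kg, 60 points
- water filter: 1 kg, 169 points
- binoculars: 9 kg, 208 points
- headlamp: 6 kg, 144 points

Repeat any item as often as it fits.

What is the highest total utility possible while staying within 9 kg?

1521

Density check — water filter 169.00, trekking poles 28.33, headlamp 24.00 are the best per kg.
Best packing: 9×water filter — 9 kg, 1521 total.
No other feasible combination exceeds 1521.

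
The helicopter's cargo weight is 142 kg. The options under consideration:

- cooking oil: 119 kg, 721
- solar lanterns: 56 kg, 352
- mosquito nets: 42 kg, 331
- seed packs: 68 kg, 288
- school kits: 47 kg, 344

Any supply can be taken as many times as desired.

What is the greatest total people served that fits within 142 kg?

Density check — mosquito nets 7.88, school kits 7.32, solar lanterns 6.29 are the best per kg.
The ratio heuristic lands on 3×mosquito nets (993) but leaves 16 kg idle.
The 126 kg tied up in 3×mosquito nets is better spent on 3×school kits — total rises to 1032 (141 kg).
Nothing else within 142 kg beats 1032.

1032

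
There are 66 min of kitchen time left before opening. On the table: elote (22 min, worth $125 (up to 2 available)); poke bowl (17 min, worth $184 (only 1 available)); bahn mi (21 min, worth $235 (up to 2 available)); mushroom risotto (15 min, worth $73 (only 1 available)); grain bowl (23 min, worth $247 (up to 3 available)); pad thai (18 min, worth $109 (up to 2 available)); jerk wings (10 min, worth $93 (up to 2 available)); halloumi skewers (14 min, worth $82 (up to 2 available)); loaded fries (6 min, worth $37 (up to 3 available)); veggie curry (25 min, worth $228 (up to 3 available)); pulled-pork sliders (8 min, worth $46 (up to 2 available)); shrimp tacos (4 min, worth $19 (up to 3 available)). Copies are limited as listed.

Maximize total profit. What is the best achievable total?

717

Ranking by ratio (profit/min): bahn mi 11.19, poke bowl 10.82, grain bowl 10.74.
Greedy by ratio would take poke bowl + 2×bahn mi + loaded fries: 65 min used, total 691.
The 23 min tied up in poke bowl and loaded fries is better spent on grain bowl — total rises to 717 (65 min).
That's the maximum — no swap from here does better than 717.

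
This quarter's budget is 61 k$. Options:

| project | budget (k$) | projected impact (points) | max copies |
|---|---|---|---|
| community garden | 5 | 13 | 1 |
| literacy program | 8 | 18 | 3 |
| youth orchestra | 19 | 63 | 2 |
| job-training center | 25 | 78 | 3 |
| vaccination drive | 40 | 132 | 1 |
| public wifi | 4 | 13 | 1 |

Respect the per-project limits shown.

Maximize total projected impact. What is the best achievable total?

195

Taking the top-ratio projects first gives community garden + literacy program + 2×youth orchestra + public wifi for 170 (55 k$).
Reworking the packing: youth orchestra + vaccination drive uses 59 k$ and improves the total to 195.
The spare 2 k$ is too small for any remaining project, and no exchange beats 195.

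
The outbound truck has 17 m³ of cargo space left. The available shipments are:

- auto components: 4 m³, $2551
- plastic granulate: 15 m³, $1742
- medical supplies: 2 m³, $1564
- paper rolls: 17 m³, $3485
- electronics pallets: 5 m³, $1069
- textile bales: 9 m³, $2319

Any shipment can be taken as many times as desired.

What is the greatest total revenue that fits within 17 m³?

12512

Ranking by ratio (revenue/m³): medical supplies 782.00, auto components 637.75, textile bales 257.67.
8×medical supplies uses 16 of the 17 m³ and totals 12512.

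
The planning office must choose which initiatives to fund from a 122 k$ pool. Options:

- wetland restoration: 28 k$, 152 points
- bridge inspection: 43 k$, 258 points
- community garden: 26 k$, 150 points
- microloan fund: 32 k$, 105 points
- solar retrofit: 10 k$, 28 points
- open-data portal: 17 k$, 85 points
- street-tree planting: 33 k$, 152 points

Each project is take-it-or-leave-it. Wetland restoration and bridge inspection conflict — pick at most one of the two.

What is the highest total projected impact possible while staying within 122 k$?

645

Taking bridge inspection + community garden + open-data portal + street-tree planting: 119 k$ used, 645 in projected impact.
Next best is bridge inspection + community garden + microloan fund + open-data portal at 598 (118 k$) — short by 47.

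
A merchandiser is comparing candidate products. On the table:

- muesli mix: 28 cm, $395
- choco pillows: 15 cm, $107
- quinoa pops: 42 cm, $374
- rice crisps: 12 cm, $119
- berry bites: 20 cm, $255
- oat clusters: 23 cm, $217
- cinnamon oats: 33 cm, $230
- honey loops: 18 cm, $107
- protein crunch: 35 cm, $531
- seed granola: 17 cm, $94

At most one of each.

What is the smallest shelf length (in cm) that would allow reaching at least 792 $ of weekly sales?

63

Minimise cm subject to total weekly sales ≥ 792.
muesli mix + protein crunch reaches 926 using 63 cm.
Any bundle with less than 63 cm falls short of 792.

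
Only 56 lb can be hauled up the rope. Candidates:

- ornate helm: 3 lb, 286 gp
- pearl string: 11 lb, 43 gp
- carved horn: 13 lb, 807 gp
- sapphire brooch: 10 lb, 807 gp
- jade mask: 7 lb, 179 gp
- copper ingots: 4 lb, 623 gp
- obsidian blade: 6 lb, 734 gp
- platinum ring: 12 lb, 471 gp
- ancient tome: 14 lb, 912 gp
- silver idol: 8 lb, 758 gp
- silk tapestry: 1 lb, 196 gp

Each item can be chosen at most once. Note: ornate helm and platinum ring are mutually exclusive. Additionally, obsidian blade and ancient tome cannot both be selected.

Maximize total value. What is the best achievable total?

4396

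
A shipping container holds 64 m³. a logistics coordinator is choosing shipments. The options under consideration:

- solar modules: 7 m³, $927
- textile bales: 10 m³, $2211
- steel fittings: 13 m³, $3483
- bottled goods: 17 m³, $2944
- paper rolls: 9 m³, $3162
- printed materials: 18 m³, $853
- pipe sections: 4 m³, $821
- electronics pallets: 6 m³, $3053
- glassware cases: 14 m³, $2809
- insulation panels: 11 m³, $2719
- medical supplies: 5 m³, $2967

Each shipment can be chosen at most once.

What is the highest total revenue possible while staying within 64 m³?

By revenue per m³: medical supplies 593.40, electronics pallets 508.83, paper rolls 351.33 lead.
A density-first pass picks textile bales + steel fittings + paper rolls + pipe sections + electronics pallets + insulation panels + medical supplies — 18416 at 58 m³.
The 10 m³ tied up in textile bales is better spent on glassware cases — total rises to 19014 (62 m³).

19014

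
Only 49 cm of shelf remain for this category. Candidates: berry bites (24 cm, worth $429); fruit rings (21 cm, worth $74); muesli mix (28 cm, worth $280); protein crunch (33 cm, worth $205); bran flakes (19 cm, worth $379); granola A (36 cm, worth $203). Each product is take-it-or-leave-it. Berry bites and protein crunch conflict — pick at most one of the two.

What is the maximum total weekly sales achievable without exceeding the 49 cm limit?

808

Density check — bran flakes 19.95, berry bites 17.88, muesli mix 10.00 are the best per cm.
Berry bites + bran flakes uses 43 of the 49 cm and totals 808.
An exhaustive check of the 64 subsets confirms 808.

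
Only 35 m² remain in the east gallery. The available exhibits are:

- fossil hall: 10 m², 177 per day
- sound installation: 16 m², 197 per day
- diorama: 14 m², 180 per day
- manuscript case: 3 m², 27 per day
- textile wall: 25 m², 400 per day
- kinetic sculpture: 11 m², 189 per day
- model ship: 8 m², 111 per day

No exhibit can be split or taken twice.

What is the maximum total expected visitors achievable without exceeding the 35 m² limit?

577

The ratio heuristic lands on fossil hall + manuscript case + kinetic sculpture + model ship (504) but leaves 3 m² idle.
Dropping manuscript case and kinetic sculpture and model ship frees 22 m²; slotting in textile wall (25 m²) lifts the total to 577 at 35 m².
Every other selection either busts 35 m² or fails to beat 577.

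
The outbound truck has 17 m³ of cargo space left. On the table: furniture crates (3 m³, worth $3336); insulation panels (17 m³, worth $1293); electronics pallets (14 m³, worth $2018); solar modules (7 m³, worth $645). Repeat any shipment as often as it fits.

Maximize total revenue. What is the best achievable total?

Ranking by ratio (revenue/m³): furniture crates 1112.00, electronics pallets 144.14, solar modules 92.14.
Best packing: 5×furniture crates — 15 m³, 16680 total.
The spare 2 m³ is too small for any remaining shipment, and no exchange beats 16680.

16680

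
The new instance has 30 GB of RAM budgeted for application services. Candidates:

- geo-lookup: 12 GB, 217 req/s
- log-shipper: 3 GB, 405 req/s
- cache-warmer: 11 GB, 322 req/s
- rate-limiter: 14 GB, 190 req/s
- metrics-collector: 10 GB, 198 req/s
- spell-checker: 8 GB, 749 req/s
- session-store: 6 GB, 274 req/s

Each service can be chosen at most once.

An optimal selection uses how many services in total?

The maximum throughput within 30 GB is 1750.
log-shipper + cache-warmer + spell-checker + session-store hits 1750 at 28 GB.
Any selection reaching 1750 contains exactly 4 services.

4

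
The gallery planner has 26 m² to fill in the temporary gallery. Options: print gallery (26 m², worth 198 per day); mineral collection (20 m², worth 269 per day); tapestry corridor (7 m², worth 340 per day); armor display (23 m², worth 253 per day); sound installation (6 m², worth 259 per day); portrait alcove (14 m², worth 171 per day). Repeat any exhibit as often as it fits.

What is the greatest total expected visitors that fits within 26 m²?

Ranking by ratio (expected visitors/m²): tapestry corridor 48.57, sound installation 43.17, mineral collection 13.45.
A density-first pass picks 3×tapestry corridor — 1020 at 21 m².
Replace tapestry corridor with 2×sound installation: the trade gains 178 net, giving 1198 at 26 m².

1198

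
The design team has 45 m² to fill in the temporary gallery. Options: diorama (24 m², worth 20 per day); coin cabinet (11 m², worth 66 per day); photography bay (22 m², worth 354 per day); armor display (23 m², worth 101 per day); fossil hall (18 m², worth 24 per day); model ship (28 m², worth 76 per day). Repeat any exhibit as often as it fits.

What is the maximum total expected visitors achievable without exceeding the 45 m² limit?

708

The ratio ordering already packs tightly: 2×photography bay, 44 m², 708.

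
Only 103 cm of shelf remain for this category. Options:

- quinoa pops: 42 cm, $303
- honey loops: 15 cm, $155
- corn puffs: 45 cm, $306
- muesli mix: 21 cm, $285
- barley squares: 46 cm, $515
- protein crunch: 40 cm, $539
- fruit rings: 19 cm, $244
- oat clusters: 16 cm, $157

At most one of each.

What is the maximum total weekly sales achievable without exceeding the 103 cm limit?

1225

Taking the top-ratio products first gives honey loops + muesli mix + protein crunch + fruit rings for 1223 (95 cm).
The 15 cm tied up in honey loops is better spent on oat clusters — total rises to 1225 (96 cm).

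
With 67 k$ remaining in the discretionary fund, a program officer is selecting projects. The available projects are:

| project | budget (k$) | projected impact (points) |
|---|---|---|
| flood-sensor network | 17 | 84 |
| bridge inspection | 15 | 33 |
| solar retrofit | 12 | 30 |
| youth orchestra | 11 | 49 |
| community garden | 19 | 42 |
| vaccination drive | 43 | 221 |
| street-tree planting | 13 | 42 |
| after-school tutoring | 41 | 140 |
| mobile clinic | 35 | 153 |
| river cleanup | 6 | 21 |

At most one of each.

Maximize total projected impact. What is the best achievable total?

Density check — vaccination drive 5.14, flood-sensor network 4.94, youth orchestra 4.45 are the best per k$.
Best packing: flood-sensor network + vaccination drive + river cleanup — 66 k$, 326 total.
That's the maximum — no swap from here does better than 326.

326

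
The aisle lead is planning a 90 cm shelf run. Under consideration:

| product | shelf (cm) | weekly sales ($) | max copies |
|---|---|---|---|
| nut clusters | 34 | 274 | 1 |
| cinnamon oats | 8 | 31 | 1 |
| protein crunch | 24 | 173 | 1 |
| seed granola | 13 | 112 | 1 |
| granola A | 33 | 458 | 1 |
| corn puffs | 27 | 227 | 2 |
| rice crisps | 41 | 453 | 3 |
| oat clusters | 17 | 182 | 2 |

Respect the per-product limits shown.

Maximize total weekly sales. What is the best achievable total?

Best packing: seed granola + granola A + rice crisps — 87 cm, 1023 total.

1023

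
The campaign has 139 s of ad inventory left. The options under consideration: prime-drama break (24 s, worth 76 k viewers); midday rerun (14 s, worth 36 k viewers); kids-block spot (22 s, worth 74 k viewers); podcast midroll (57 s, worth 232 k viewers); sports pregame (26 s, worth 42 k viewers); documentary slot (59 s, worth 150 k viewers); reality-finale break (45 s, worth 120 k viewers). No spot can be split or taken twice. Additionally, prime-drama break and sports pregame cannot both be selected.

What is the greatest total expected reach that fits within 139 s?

Greedy by ratio would take prime-drama break + midday rerun + kids-block spot + podcast midroll: 117 s used, total 418.
The 24 s tied up in prime-drama break is better spent on reality-finale break — total rises to 462 (138 s).
Next best is kids-block spot + podcast midroll + documentary slot at 456 (138 s) — short by 6.

462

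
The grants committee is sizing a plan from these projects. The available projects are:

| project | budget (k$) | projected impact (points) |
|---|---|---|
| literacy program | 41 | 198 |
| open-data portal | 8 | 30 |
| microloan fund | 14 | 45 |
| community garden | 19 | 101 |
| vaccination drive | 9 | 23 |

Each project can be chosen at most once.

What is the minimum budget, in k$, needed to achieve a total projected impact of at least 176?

41

Look for the lowest-budget combination reaching 176.
Taking literacy program gives 198 (≥ 176) for 41 k$.
Any bundle with less than 41 k$ falls short of 176.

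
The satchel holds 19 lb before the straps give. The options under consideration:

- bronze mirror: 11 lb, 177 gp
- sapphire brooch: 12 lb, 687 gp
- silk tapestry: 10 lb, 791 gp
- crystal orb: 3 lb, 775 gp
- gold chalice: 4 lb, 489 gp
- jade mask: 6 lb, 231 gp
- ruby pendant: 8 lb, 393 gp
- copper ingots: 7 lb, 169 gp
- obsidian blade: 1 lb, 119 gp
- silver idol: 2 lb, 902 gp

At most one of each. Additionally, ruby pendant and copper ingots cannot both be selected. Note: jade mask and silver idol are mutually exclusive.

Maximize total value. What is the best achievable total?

2957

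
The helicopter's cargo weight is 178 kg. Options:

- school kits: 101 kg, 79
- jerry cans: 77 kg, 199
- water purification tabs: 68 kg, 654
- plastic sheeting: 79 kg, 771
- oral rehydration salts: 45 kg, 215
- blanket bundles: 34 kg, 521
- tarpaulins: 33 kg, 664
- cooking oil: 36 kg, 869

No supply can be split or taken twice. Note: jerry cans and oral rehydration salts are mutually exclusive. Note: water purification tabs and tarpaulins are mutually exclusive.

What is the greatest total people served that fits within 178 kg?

Plastic sheeting + tarpaulins + cooking oil uses 148 of the 178 kg and totals 2304.
Runner-up oral rehydration salts + blanket bundles + tarpaulins + cooking oil tops out at 2269.

2304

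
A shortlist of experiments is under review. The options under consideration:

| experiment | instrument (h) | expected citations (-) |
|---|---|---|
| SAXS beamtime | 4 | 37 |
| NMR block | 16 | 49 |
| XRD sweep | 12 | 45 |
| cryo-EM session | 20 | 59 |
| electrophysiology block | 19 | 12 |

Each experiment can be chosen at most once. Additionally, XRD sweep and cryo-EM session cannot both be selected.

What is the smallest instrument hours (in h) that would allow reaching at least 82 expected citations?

16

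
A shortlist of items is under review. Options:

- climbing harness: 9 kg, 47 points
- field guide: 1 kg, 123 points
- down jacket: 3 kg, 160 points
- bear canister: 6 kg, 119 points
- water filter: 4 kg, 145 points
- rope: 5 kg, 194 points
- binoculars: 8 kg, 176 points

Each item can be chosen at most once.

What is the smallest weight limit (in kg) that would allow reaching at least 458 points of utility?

9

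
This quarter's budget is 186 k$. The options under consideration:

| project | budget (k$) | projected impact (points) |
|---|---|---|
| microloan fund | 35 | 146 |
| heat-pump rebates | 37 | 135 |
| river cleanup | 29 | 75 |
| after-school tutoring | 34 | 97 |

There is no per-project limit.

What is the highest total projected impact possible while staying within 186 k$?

730

The ratio ordering already packs tightly: 5×microloan fund, 175 k$, 730.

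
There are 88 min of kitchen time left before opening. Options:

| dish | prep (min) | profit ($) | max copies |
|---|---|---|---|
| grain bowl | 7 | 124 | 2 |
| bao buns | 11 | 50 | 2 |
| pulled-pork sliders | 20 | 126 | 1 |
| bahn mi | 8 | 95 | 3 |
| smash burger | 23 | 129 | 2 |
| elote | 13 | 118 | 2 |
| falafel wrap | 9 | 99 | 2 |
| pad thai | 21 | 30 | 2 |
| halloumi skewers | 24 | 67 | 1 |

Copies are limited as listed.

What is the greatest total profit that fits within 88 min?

2×grain bowl + 3×bahn mi + 2×elote + 2×falafel wrap uses 82 of the 88 min and totals 967.
The spare 6 min is too small for any remaining dish, and no exchange beats 967.

967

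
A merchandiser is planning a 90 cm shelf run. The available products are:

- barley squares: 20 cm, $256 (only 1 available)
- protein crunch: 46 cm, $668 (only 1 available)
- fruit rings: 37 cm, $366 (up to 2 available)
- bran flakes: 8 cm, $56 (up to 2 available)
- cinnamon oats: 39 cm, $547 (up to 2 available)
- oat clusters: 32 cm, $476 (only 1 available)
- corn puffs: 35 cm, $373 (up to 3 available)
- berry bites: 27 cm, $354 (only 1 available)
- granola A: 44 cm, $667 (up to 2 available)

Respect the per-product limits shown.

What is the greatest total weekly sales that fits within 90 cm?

1335

Ranking by ratio (weekly sales/cm): granola A 15.16, oat clusters 14.88, protein crunch 14.52, cinnamon oats 14.03.
Taking the top-ratio products first gives 2×granola A for 1334 (88 cm).
Dropping granola A frees 44 cm; slotting in protein crunch (46 cm) lifts the total to 1335 at 90 cm.
Nothing else within 90 cm beats 1335.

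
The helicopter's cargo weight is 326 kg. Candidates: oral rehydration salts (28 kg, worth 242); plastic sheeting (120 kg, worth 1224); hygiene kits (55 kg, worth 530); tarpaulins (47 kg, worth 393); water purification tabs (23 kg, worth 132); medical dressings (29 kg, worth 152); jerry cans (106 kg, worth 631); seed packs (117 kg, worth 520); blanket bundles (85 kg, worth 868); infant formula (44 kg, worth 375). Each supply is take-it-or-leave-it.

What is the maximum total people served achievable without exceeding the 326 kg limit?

By people served per kg: blanket bundles 10.21, plastic sheeting 10.20, hygiene kits 9.64, oral rehydration salts 8.64 lead.
Taking the top-ratio supplies first gives oral rehydration salts + plastic sheeting + hygiene kits + water purification tabs + blanket bundles for 2996 (311 kg).
Replace hygiene kits and water purification tabs with tarpaulins + infant formula: the trade gains 106 net, giving 3102 at 324 kg.
Next best is oral rehydration salts + plastic sheeting + hygiene kits + medical dressings + blanket bundles at 3016 (317 kg) — short by 86.

3102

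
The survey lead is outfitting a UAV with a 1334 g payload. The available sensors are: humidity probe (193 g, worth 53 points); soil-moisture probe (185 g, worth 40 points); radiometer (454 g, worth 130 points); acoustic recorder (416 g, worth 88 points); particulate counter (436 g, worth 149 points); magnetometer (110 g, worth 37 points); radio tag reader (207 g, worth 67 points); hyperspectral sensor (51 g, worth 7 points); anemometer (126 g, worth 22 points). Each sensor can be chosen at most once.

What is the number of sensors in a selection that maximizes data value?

Optimal total is 405.
radiometer + particulate counter + magnetometer + radio tag reader + anemometer hits 405 at 1333 g.
Any selection reaching 405 contains exactly 5 sensors.

5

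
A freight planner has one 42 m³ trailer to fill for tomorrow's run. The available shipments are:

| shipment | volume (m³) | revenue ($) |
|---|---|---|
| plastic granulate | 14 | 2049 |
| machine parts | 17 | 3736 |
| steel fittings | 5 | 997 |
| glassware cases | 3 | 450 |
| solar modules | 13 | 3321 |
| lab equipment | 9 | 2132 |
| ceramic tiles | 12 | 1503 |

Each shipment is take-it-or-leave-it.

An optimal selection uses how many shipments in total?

Optimal total is 9639.
machine parts + glassware cases + solar modules + lab equipment hits 9639 at 42 m³.
Every optimal selection uses 4 shipments.

4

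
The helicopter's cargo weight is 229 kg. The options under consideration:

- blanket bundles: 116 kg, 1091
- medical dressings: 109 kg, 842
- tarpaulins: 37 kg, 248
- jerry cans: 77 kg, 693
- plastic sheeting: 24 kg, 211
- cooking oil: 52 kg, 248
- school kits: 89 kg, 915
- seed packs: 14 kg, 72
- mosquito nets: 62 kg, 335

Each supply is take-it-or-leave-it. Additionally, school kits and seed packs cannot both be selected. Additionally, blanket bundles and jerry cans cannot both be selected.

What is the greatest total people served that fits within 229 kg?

The ratio ordering already packs tightly: blanket bundles + plastic sheeting + school kits, 229 kg, 2217.
Next best is tarpaulins + jerry cans + plastic sheeting + school kits at 2067 (227 kg) — short by 150.

2217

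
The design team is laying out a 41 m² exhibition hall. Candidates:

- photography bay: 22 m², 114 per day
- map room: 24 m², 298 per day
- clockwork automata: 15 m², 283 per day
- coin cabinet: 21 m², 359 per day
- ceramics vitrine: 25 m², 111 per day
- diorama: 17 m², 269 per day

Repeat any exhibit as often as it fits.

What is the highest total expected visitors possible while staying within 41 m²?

Density check — clockwork automata 18.87, coin cabinet 17.10, diorama 15.82, map room 12.42 are the best per m².
The ratio heuristic lands on 2×clockwork automata (566) but leaves 11 m² idle.
The 15 m² tied up in clockwork automata is better spent on coin cabinet — total rises to 642 (36 m²).

642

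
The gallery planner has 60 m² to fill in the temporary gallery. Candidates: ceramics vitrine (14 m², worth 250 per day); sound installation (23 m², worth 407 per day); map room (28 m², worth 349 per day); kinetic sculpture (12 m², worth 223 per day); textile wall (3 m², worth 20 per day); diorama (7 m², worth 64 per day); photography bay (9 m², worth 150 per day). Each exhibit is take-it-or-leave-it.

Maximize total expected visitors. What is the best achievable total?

Taking ceramics vitrine + sound installation + kinetic sculpture + photography bay: 58 m² used, 1030 in expected visitors.
The spare 2 m² is too small for any remaining exhibit, and no exchange beats 1030.

1030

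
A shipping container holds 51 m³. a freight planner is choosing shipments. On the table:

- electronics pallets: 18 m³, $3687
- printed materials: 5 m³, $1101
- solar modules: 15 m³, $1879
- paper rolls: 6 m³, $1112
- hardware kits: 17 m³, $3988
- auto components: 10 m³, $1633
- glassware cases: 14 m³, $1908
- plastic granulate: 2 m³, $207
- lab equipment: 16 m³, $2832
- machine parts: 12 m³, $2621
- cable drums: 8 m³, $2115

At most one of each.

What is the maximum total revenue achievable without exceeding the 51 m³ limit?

11144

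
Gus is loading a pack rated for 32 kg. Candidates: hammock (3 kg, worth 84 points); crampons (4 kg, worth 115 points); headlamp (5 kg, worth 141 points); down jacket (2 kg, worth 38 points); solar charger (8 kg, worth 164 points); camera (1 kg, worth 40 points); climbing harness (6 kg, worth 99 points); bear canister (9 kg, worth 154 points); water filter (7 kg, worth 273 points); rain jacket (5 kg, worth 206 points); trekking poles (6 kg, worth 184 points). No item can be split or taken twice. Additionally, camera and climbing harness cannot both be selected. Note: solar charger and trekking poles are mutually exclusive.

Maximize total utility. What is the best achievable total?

Hammock + crampons + headlamp + camera + water filter + rain jacket + trekking poles uses 31 of the 32 kg and totals 1043.
An exhaustive check of the 2048 subsets confirms 1043.

1043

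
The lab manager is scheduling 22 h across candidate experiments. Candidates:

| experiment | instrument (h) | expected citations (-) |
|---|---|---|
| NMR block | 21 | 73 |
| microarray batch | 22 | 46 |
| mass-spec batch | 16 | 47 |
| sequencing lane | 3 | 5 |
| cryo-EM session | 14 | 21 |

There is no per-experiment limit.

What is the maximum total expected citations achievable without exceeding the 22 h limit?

Taking NMR block: 21 h used, 73 in expected citations.

73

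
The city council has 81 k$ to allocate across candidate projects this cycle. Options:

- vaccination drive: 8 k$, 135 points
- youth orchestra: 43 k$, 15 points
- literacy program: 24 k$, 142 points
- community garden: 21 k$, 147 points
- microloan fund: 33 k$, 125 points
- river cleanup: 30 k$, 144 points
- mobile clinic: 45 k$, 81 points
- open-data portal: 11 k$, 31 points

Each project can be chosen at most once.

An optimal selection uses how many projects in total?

4

Best achievable projected impact is 457.
For example vaccination drive + community garden + river cleanup + open-data portal achieves it, using 70 k$.
All optima have 4 projects.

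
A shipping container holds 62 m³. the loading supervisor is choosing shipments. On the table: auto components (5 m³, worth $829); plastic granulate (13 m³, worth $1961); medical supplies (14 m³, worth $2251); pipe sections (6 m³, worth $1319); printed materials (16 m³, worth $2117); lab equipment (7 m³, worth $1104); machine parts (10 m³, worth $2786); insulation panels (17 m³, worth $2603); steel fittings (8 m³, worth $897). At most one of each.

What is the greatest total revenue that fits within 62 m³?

10960

By revenue per m³: machine parts 278.60, pipe sections 219.83, auto components 165.80 lead.
Taking the top-ratio shipments first gives auto components + medical supplies + pipe sections + lab equipment + machine parts + insulation panels for 10892 (59 m³).
The 5 m³ tied up in auto components is better spent on steel fittings — total rises to 10960 (62 m³).
Nothing else within 62 m³ beats 10960.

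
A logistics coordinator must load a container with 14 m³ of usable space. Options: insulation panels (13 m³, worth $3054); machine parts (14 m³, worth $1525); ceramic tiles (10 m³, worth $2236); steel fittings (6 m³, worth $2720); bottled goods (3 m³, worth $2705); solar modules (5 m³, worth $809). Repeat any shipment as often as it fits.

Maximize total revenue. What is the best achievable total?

The ratio ordering already packs tightly: 4×bottled goods, 12 m³, 10820.
The spare 2 m³ is too small for any remaining shipment, and no exchange beats 10820.

10820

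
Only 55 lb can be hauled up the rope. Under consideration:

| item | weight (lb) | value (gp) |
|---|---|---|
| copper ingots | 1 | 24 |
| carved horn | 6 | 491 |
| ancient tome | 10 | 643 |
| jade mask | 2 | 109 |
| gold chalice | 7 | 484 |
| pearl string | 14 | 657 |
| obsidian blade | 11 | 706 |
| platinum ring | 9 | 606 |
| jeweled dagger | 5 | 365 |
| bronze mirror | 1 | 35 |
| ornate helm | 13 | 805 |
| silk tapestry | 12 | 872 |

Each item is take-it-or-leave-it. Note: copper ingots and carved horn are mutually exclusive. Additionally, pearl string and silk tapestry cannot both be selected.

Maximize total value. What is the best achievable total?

3802

Best packing: carved horn + ancient tome + gold chalice + obsidian blade + platinum ring + silk tapestry — 55 lb, 3802 total.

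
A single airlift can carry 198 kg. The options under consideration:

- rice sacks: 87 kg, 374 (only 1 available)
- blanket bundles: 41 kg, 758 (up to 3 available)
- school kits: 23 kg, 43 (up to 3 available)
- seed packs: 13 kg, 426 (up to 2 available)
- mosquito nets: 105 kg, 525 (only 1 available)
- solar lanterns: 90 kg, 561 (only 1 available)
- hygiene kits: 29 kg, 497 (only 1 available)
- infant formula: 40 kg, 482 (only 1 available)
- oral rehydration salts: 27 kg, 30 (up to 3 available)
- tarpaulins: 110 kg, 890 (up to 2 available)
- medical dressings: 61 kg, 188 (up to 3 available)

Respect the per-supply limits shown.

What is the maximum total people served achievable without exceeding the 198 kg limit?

Best packing: 3×blanket bundles + 2×seed packs + hygiene kits — 178 kg, 3623 total.
The spare 20 kg is too small for any remaining supply, and no exchange beats 3623.

3623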